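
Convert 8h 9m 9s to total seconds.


Hours: 8 × 3600 = 28800
Minutes: 9 × 60 = 540
Seconds: 9
Total = 28800 + 540 + 9 = 29349

29349 seconds


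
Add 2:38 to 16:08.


18:46

Start: 968 minutes from midnight
Add: 158 minutes
Total: 1126 minutes
Hours: 1126 ÷ 60 = 18 remainder 46


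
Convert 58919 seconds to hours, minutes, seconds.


16h 21m 59s

Hours: 58919 ÷ 3600 = 16 remainder 1319
Minutes: 1319 ÷ 60 = 21 remainder 59
Seconds: 59


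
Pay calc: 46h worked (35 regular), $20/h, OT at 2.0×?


Regular: 35h × $20 = $700.00
Overtime: 46 - 35 = 11h
OT pay: 11h × $20 × 2.0 = $440.00
Total = $700.00 + $440.00 = $1140.00

$1140.00


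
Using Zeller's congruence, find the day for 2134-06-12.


Zeller's congruence:
q=12, m=6, k=34, j=21
h = (12 + ⌊13×7/5⌋ + 34 + ⌊34/4⌋ + ⌊21/4⌋ - 2×21) mod 7
= (12 + 18 + 34 + 8 + 5 - 42) mod 7
= 35 mod 7 = 0
h=0 → Saturday

Saturday


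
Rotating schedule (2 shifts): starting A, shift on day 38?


Shifts: A, B
Start: A (index 0)
Day 38: (0 + 38 - 1) mod 2
= 37 mod 2
= 1
Index 1 → shift B

Shift B


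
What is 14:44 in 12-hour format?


2:44 PM

Hour: 14
14 - 12 = 2 → PM


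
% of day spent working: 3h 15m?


Time: 195 minutes
Day: 1440 minutes
Percentage = (195/1440) × 100 ≈ 13.5%

13.5%


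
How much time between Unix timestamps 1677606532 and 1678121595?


515063 seconds (143.1 hours / 5.96 days)

Difference = 1678121595 - 1677606532 = 515063 seconds
In hours: 515063 / 3600 ≈ 143.1
In days: 515063 / 86400 ≈ 5.96


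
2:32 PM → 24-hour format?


14:32

Input: 2:32 PM
PM: 2 + 12 = 14


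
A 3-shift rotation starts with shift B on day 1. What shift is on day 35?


Shift C

Shifts: A, B, C
Start: B (index 1)
Day 35: (1 + 35 - 1) mod 3
= 35 mod 3
= 2
Index 2 → shift C


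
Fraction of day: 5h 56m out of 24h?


0.2472 (24.72%)

Total minutes: 5×60 + 56 = 356
Day = 24×60 = 1440 minutes
Fraction = 356/1440 ≈ 0.2472
As a percentage: 356/1440 × 100 ≈ 24.72%


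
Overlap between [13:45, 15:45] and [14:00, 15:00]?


60 minutes

Meeting A: 825-945 (in minutes from midnight)
Meeting B: 840-900
Overlap start = max(825, 840) = 840
Overlap end = min(945, 900) = 900
Overlap = max(0, 900 - 840) = 60 min


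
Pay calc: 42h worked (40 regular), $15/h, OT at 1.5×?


$645.00

Regular: 40h × $15 = $600.00
Overtime: 42 - 40 = 2h
OT pay: 2h × $15 × 1.5 = $45.00
Total = $600.00 + $45.00 = $645.00


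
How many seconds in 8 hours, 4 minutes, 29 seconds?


29069 seconds

Hours: 8 × 3600 = 28800
Minutes: 4 × 60 = 240
Seconds: 29
Total = 28800 + 240 + 29 = 29069


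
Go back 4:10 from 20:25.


Start: 1225 minutes from midnight
Subtract: 250 minutes
Remaining: 1225 - 250 = 975
Hours: 16, Minutes: 15

16:15


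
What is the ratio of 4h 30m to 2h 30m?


9:5 (1.80)

Duration 1: 270 minutes
Duration 2: 150 minutes
Ratio = 270:150
GCD = 30
Simplified = 9:5
As a decimal: 9/5 = 1.80


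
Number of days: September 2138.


Month: September (month 9)
September has 30 days

30 days


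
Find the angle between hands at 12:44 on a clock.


Hour hand (12 ≡ 0 on the dial): 0×30 + 44×0.5 = 22.0°
Minute hand = 44×6 = 264°
Difference = |22.0 - 264| = 242.0°
Since > 180°: 360 - 242.0 = 118.0°

118.0°


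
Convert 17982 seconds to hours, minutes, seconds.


4h 59m 42s

Hours: 17982 ÷ 3600 = 4 remainder 3582
Minutes: 3582 ÷ 60 = 59 remainder 42
Seconds: 42


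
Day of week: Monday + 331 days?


Start: Monday (index 0)
(0 + 331) mod 7
= 331 mod 7
= 2
Index 2 → Wednesday

Wednesday


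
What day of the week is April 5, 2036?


Zeller's congruence:
q=5, m=4, k=36, j=20
h = (5 + ⌊13×5/5⌋ + 36 + ⌊36/4⌋ + ⌊20/4⌋ - 2×20) mod 7
= (5 + 13 + 36 + 9 + 5 - 40) mod 7
= 28 mod 7 = 0
h=0 → Saturday

Saturday


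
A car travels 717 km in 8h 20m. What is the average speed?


Distance: 717 km
Time: 8h 20m = 500 min = 500/60 = 25/3 hours
Speed = 717 ÷ (25/3) = 717 × 3 / 25 = 2151/25 ≈ 86.0 km/h

86.0 km/h


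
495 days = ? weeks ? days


70 weeks 5 days

Weeks: 495 ÷ 7 = 70 remainder 5


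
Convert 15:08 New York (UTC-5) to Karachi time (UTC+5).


Time difference = UTC+5 - UTC-5 = +10 hours
New hour = (15 + 10) mod 24
= 25 mod 24 = 1
Minutes unchanged → 01:08; 25 ≥ 24 → next day

01:08 (next day)


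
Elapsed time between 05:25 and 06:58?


1h 33m

End time in minutes: 6×60 + 58 = 418
Start time in minutes: 5×60 + 25 = 325
Difference = 418 - 325 = 93 minutes
= 1 hours 33 minutes


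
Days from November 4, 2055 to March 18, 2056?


From November 4, 2055 to March 18, 2056
Rest of November 2055: 30 - 4 = 26
Full months: December 31, January 31, February 2056 29
Days into March 2056: 18
Total = 26 + 31 + 31 + 29 + 18 = 135 days

135 days


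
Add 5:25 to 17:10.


Start: 1030 minutes from midnight
Add: 325 minutes
Total: 1355 minutes
Hours: 1355 ÷ 60 = 22 remainder 35

22:35


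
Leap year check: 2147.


Rules: divisible by 4 AND (not by 100 OR by 400)
2147 ÷ 4 = 536 remainder 3 → not divisible by 4
Not divisible by 4 → not a leap year

No


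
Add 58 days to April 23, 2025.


Start: April 23, 2025
Add 58 days
April 23 → May 1: 30 - 23 + 1 = 8 days (58 - 8 = 50 left)
May 1 → June 1: 31 - 1 + 1 = 31 days (50 - 31 = 19 left)
June 1 + 19 = June 20, 2025

June 20, 2025


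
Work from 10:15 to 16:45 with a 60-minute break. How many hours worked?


5h 30m (330 minutes)

Total time = (16×60+45) - (10×60+15)
= 1005 - 615 = 390 min
Minus break: 390 - 60 = 330 min
= 5h 30m


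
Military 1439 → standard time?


Hour: 14
14 - 12 = 2 → PM

2:39 PM


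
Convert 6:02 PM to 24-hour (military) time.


Input: 6:02 PM
PM: 6 + 12 = 18

18:02


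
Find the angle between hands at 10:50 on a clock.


25.0°

Hour hand = 10×30 + 50×0.5 = 325.0°
Minute hand = 50×6 = 300°
Difference = |325.0 - 300| = 25.0°


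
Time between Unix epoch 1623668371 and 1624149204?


Difference = 1624149204 - 1623668371 = 480833 seconds
In hours: 480833 / 3600 ≈ 133.6
In days: 480833 / 86400 ≈ 5.57

480833 seconds (133.6 hours / 5.57 days)


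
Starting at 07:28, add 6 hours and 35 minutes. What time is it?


14:03

Start: 448 minutes from midnight
Add: 395 minutes
Total: 843 minutes
Hours: 843 ÷ 60 = 14 remainder 3


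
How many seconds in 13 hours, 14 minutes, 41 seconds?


Hours: 13 × 3600 = 46800
Minutes: 14 × 60 = 840
Seconds: 41
Total = 46800 + 840 + 41 = 47681

47681 seconds


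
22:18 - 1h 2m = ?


21:16

Start: 1338 minutes from midnight
Subtract: 62 minutes
Remaining: 1338 - 62 = 1276
Hours: 21, Minutes: 16


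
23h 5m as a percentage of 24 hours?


Total minutes: 23×60 + 5 = 1385
Day = 24×60 = 1440 minutes
Fraction = 1385/1440 ≈ 0.9618
As a percentage: 1385/1440 × 100 ≈ 96.18%

0.9618 (96.18%)


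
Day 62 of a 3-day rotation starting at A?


Shifts: A, B, C
Start: A (index 0)
Day 62: (0 + 62 - 1) mod 3
= 61 mod 3
= 1
Index 1 → shift B

Shift B


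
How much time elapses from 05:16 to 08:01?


End time in minutes: 8×60 + 1 = 481
Start time in minutes: 5×60 + 16 = 316
Difference = 481 - 316 = 165 minutes
= 2 hours 45 minutes

2h 45m


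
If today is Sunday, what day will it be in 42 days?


Start: Sunday (index 6)
(6 + 42) mod 7
= 48 mod 7
= 6
Index 6 → Sunday

Sunday


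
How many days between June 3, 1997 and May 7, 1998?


From June 3, 1997 to May 7, 1998
Rest of June 1997: 30 - 3 = 27
Full months: July 31, August 31, September 30, October 31, November 30, December 31, January 31, February 1998 28, March 31, April 30
Days into May 1998: 7
Total = 27 + 31 + 31 + 30 + 31 + 30 + 31 + 31 + 28 + 31 + 30 + 7 = 338 days

338 days


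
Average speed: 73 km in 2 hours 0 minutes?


Distance: 73 km
Time: 2 hours
Speed = 73 / 2 = 36.5 km/h

36.5 km/h


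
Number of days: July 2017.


31 days

Month: July (month 7)
July has 31 days


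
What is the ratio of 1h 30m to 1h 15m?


Duration 1: 90 minutes
Duration 2: 75 minutes
Ratio = 90:75
GCD = 15
Simplified = 6:5
As a decimal: 6/5 = 1.20

6:5 (1.20)


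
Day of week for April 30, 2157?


Zeller's congruence:
q=30, m=4, k=57, j=21
h = (30 + ⌊13×5/5⌋ + 57 + ⌊57/4⌋ + ⌊21/4⌋ - 2×21) mod 7
= (30 + 13 + 57 + 14 + 5 - 42) mod 7
= 77 mod 7 = 0
h=0 → Saturday

Saturday


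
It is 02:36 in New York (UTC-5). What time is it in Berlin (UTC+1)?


08:36

Time difference = UTC+1 - UTC-5 = +6 hours
New hour = (2 + 6) mod 24
= 8 mod 24 = 8
Minutes unchanged → 08:36


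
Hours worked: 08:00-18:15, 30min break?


Total time = (18×60+15) - (8×60+0)
= 1095 - 480 = 615 min
Minus break: 615 - 30 = 585 min
= 9h 45m

9h 45m (585 minutes)


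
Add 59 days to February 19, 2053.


April 19, 2053

Start: February 19, 2053
Add 59 days
February 19 → March 1: 28 - 19 + 1 = 10 days (59 - 10 = 49 left)
March 1 → April 1: 31 - 1 + 1 = 31 days (49 - 31 = 18 left)
April 1 + 18 = April 19, 2053


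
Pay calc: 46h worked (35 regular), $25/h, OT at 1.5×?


$1287.50

Regular: 35h × $25 = $875.00
Overtime: 46 - 35 = 11h
OT pay: 11h × $25 × 1.5 = $412.50
Total = $875.00 + $412.50 = $1287.50


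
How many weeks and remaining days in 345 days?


49 weeks 2 days

Weeks: 345 ÷ 7 = 49 remainder 2


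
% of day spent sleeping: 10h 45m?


44.8%

Time: 645 minutes
Day: 1440 minutes
Percentage = (645/1440) × 100 ≈ 44.8%


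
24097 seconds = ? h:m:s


6h 41m 37s

Hours: 24097 ÷ 3600 = 6 remainder 2497
Minutes: 2497 ÷ 60 = 41 remainder 37
Seconds: 37


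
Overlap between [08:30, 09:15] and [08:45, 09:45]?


30 minutes

Meeting A: 510-555 (in minutes from midnight)
Meeting B: 525-585
Overlap start = max(510, 525) = 525
Overlap end = min(555, 585) = 555
Overlap = max(0, 555 - 525) = 30 min


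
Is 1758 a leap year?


No

Rules: divisible by 4 AND (not by 100 OR by 400)
1758 ÷ 4 = 439 remainder 2 → not divisible by 4
Not divisible by 4 → not a leap year


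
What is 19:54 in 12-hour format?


7:54 PM

Hour: 19
19 - 12 = 7 → PM


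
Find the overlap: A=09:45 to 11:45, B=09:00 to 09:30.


Meeting A: 585-705 (in minutes from midnight)
Meeting B: 540-570
Overlap start = max(585, 540) = 585
Overlap end = min(705, 570) = 570
Overlap = max(0, 570 - 585) = 0 min

0 minutes


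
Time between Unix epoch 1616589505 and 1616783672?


194167 seconds (53.9 hours / 2.25 days)

Difference = 1616783672 - 1616589505 = 194167 seconds
In hours: 194167 / 3600 ≈ 53.9
In days: 194167 / 86400 ≈ 2.25


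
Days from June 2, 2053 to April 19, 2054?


From June 2, 2053 to April 19, 2054
Rest of June 2053: 30 - 2 = 28
Full months: July 31, August 31, September 30, October 31, November 30, December 31, January 31, February 2054 28, March 31
Days into April 2054: 19
Total = 28 + 31 + 31 + 30 + 31 + 30 + 31 + 31 + 28 + 31 + 19 = 321 days

321 days


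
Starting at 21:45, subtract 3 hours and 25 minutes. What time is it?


18:20

Start: 1305 minutes from midnight
Subtract: 205 minutes
Remaining: 1305 - 205 = 1100
Hours: 18, Minutes: 20


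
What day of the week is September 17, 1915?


Friday

Zeller's congruence:
q=17, m=9, k=15, j=19
h = (17 + ⌊13×10/5⌋ + 15 + ⌊15/4⌋ + ⌊19/4⌋ - 2×19) mod 7
= (17 + 26 + 15 + 3 + 4 - 38) mod 7
= 27 mod 7 = 6
h=6 → Friday


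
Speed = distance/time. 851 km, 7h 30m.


113.5 km/h

Distance: 851 km
Time: 7h 30m = 450 min = 450/60 = 15/2 hours
Speed = 851 ÷ (15/2) = 851 × 2 / 15 = 1702/15 ≈ 113.5 km/h


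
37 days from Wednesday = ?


Start: Wednesday (index 2)
(2 + 37) mod 7
= 39 mod 7
= 4
Index 4 → Friday

Friday


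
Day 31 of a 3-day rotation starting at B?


Shifts: A, B, C
Start: B (index 1)
Day 31: (1 + 31 - 1) mod 3
= 31 mod 3
= 1
Index 1 → shift B

Shift B


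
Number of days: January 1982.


31 days

Month: January (month 1)
January has 31 days


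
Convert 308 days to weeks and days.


44 weeks 0 days

Weeks: 308 ÷ 7 = 44 remainder 0


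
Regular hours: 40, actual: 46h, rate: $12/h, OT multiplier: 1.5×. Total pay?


$588.00

Regular: 40h × $12 = $480.00
Overtime: 46 - 40 = 6h
OT pay: 6h × $12 × 1.5 = $108.00
Total = $480.00 + $108.00 = $588.00


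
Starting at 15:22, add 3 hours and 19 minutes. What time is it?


Start: 922 minutes from midnight
Add: 199 minutes
Total: 1121 minutes
Hours: 1121 ÷ 60 = 18 remainder 41

18:41


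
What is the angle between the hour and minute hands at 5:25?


Hour hand = 5×30 + 25×0.5 = 162.5°
Minute hand = 25×6 = 150°
Difference = |162.5 - 150| = 12.5°

12.5°


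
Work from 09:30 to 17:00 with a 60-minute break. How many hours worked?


Total time = (17×60+0) - (9×60+30)
= 1020 - 570 = 450 min
Minus break: 450 - 60 = 390 min
= 6h 30m

6h 30m (390 minutes)


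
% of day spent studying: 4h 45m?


19.8%

Time: 285 minutes
Day: 1440 minutes
Percentage = (285/1440) × 100 ≈ 19.8%


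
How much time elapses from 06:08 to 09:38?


3h 30m

End time in minutes: 9×60 + 38 = 578
Start time in minutes: 6×60 + 8 = 368
Difference = 578 - 368 = 210 minutes
= 3 hours 30 minutes


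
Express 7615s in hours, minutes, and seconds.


2h 6m 55s

Hours: 7615 ÷ 3600 = 2 remainder 415
Minutes: 415 ÷ 60 = 6 remainder 55
Seconds: 55


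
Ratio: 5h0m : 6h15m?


Duration 1: 300 minutes
Duration 2: 375 minutes
Ratio = 300:375
GCD = 75
Simplified = 4:5
As a decimal: 4/5 = 0.80

4:5 (0.80)


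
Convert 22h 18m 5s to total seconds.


Hours: 22 × 3600 = 79200
Minutes: 18 × 60 = 1080
Seconds: 5
Total = 79200 + 1080 + 5 = 80285

80285 seconds


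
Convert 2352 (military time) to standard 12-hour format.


Hour: 23
23 - 12 = 11 → PM

11:52 PM


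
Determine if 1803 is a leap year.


Rules: divisible by 4 AND (not by 100 OR by 400)
1803 ÷ 4 = 450 remainder 3 → not divisible by 4
Not divisible by 4 → not a leap year

No


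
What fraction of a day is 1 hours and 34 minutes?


0.0653 (6.53%)

Total minutes: 1×60 + 34 = 94
Day = 24×60 = 1440 minutes
Fraction = 94/1440 ≈ 0.0653
As a percentage: 94/1440 × 100 ≈ 6.53%


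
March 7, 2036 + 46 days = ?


April 22, 2036

Start: March 7, 2036
Add 46 days
March 7 → April 1: 31 - 7 + 1 = 25 days (46 - 25 = 21 left)
April 1 + 21 = April 22, 2036


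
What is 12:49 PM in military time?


Input: 12:49 PM
12 PM → 12 (noon)

12:49


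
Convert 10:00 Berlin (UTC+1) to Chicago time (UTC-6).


03:00

Time difference = UTC-6 - UTC+1 = -7 hours
New hour = (10 -7) mod 24
= 3 mod 24 = 3
Minutes unchanged → 03:00


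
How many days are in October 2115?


Month: October (month 10)
October has 31 days

31 days


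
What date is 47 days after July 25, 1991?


September 10, 1991

Start: July 25, 1991
Add 47 days
July 25 → August 1: 31 - 25 + 1 = 7 days (47 - 7 = 40 left)
August 1 → September 1: 31 - 1 + 1 = 31 days (40 - 31 = 9 left)
September 1 + 9 = September 10, 1991


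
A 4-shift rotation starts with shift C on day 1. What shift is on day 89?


Shifts: A, B, C, D
Start: C (index 2)
Day 89: (2 + 89 - 1) mod 4
= 90 mod 4
= 2
Index 2 → shift C

Shift C


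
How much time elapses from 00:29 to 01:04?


0h 35m

End time in minutes: 1×60 + 4 = 64
Start time in minutes: 0×60 + 29 = 29
Difference = 64 - 29 = 35 minutes
= 0 hours 35 minutes


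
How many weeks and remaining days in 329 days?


47 weeks 0 days

Weeks: 329 ÷ 7 = 47 remainder 0


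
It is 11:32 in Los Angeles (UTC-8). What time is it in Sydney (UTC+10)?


Time difference = UTC+10 - UTC-8 = +18 hours
New hour = (11 + 18) mod 24
= 29 mod 24 = 5
Minutes unchanged → 05:32; 29 ≥ 24 → next day

05:32 (next day)


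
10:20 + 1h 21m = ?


11:41

Start: 620 minutes from midnight
Add: 81 minutes
Total: 701 minutes
Hours: 701 ÷ 60 = 11 remainder 41


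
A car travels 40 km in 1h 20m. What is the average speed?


Distance: 40 km
Time: 1h 20m = 80 min = 80/60 = 4/3 hours
Speed = 40 ÷ (4/3) = 40 × 3 / 4 = 120/4 = 30.0 km/h

30.0 km/h


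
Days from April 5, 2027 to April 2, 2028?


363 days

From April 5, 2027 to April 2, 2028
Rest of April 2027: 30 - 5 = 25
Full months: May 31, June 30, July 31, August 31, September 30, October 31, November 30, December 31, January 31, February 2028 29, March 31
Days into April 2028: 2
Total = 25 + 31 + 30 + 31 + 31 + 30 + 31 + 30 + 31 + 31 + 29 + 31 + 2 = 363 days


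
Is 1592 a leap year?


Yes

Rules: divisible by 4 AND (not by 100 OR by 400)
1592 ÷ 4 = 398 exactly → divisible by 4
1592 ÷ 100 = 15 remainder 92 → not divisible by 100
Divisible by 4 but not by 100 → leap year


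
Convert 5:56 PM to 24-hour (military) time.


17:56

Input: 5:56 PM
PM: 5 + 12 = 17


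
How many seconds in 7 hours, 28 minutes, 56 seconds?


Hours: 7 × 3600 = 25200
Minutes: 28 × 60 = 1680
Seconds: 56
Total = 25200 + 1680 + 56 = 26936

26936 seconds


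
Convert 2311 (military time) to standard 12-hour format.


11:11 PM

Hour: 23
23 - 12 = 11 → PM


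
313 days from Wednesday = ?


Monday

Start: Wednesday (index 2)
(2 + 313) mod 7
= 315 mod 7
= 0
Index 0 → Monday


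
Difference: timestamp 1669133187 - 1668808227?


Difference = 1669133187 - 1668808227 = 324960 seconds
In hours: 324960 / 3600 ≈ 90.3
In days: 324960 / 86400 ≈ 3.76

324960 seconds (90.3 hours / 3.76 days)


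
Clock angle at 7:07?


171.5°

Hour hand = 7×30 + 7×0.5 = 213.5°
Minute hand = 7×6 = 42°
Difference = |213.5 - 42| = 171.5°


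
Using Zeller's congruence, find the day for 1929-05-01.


Wednesday

Zeller's congruence:
q=1, m=5, k=29, j=19
h = (1 + ⌊13×6/5⌋ + 29 + ⌊29/4⌋ + ⌊19/4⌋ - 2×19) mod 7
= (1 + 15 + 29 + 7 + 4 - 38) mod 7
= 18 mod 7 = 4
h=4 → Wednesday


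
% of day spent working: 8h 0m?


Time: 480 minutes
Day: 1440 minutes
Percentage = (480/1440) × 100 ≈ 33.3%

33.3%


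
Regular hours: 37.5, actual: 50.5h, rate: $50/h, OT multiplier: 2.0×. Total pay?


Regular: 37.5h × $50 = $1875.00
Overtime: 50.5 - 37.5 = 13.0h
OT pay: 13.0h × $50 × 2.0 = $1300.00
Total = $1875.00 + $1300.00 = $3175.00

$3175.00


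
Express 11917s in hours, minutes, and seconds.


Hours: 11917 ÷ 3600 = 3 remainder 1117
Minutes: 1117 ÷ 60 = 18 remainder 37
Seconds: 37

3h 18m 37s


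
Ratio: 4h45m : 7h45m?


Duration 1: 285 minutes
Duration 2: 465 minutes
Ratio = 285:465
GCD = 15
Simplified = 19:31
As a decimal: 19/31 ≈ 0.61

19:31 (0.61)


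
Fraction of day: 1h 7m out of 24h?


Total minutes: 1×60 + 7 = 67
Day = 24×60 = 1440 minutes
Fraction = 67/1440 ≈ 0.0465
As a percentage: 67/1440 × 100 ≈ 4.65%

0.0465 (4.65%)


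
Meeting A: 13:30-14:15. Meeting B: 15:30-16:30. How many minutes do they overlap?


0 minutes

Meeting A: 810-855 (in minutes from midnight)
Meeting B: 930-990
Overlap start = max(810, 930) = 930
Overlap end = min(855, 990) = 855
Overlap = max(0, 855 - 930) = 0 min


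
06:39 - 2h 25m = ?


Start: 399 minutes from midnight
Subtract: 145 minutes
Remaining: 399 - 145 = 254
Hours: 4, Minutes: 14

04:14


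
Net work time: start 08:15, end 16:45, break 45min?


7h 45m (465 minutes)

Total time = (16×60+45) - (8×60+15)
= 1005 - 495 = 510 min
Minus break: 510 - 45 = 465 min
= 7h 45m


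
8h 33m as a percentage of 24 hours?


0.3563 (35.63%)

Total minutes: 8×60 + 33 = 513
Day = 24×60 = 1440 minutes
Fraction = 513/1440 ≈ 0.3563
As a percentage: 513/1440 × 100 ≈ 35.63%


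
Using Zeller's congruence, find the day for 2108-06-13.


Zeller's congruence:
q=13, m=6, k=8, j=21
h = (13 + ⌊13×7/5⌋ + 8 + ⌊8/4⌋ + ⌊21/4⌋ - 2×21) mod 7
= (13 + 18 + 8 + 2 + 5 - 42) mod 7
= 4 mod 7 = 4
h=4 → Wednesday

Wednesday


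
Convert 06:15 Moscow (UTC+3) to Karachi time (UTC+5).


08:15

Time difference = UTC+5 - UTC+3 = +2 hours
New hour = (6 + 2) mod 24
= 8 mod 24 = 8
Minutes unchanged → 08:15


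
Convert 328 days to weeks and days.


46 weeks 6 days

Weeks: 328 ÷ 7 = 46 remainder 6


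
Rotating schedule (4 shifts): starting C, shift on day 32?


Shift B

Shifts: A, B, C, D
Start: C (index 2)
Day 32: (2 + 32 - 1) mod 4
= 33 mod 4
= 1
Index 1 → shift B


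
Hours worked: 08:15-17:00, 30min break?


8h 15m (495 minutes)

Total time = (17×60+0) - (8×60+15)
= 1020 - 495 = 525 min
Minus break: 525 - 30 = 495 min
= 8h 15m


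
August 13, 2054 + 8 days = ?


August 21, 2054

Start: August 13, 2054
Add 8 days
August 13 + 8 = August 21, 2054


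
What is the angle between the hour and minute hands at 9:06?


123.0°

Hour hand = 9×30 + 6×0.5 = 273.0°
Minute hand = 6×6 = 36°
Difference = |273.0 - 36| = 237.0°
Since > 180°: 360 - 237.0 = 123.0°


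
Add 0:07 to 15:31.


Start: 931 minutes from midnight
Add: 7 minutes
Total: 938 minutes
Hours: 938 ÷ 60 = 15 remainder 38

15:38


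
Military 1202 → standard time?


12:02 PM

Hour: 12
12 → 12 PM (noon)


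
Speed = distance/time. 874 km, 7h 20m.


119.2 km/h

Distance: 874 km
Time: 7h 20m = 440 min = 440/60 = 22/3 hours
Speed = 874 ÷ (22/3) = 874 × 3 / 22 = 2622/22 ≈ 119.2 km/h


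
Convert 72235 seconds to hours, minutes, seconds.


20h 3m 55s

Hours: 72235 ÷ 3600 = 20 remainder 235
Minutes: 235 ÷ 60 = 3 remainder 55
Seconds: 55


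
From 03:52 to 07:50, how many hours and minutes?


End time in minutes: 7×60 + 50 = 470
Start time in minutes: 3×60 + 52 = 232
Difference = 470 - 232 = 238 minutes
= 3 hours 58 minutes

3h 58m


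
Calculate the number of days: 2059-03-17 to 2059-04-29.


From March 17, 2059 to April 29, 2059
Rest of March 2059: 31 - 17 = 14
Days into April 2059: 29
Total = 14 + 29 = 43 days

43 days


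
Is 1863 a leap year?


No

Rules: divisible by 4 AND (not by 100 OR by 400)
1863 ÷ 4 = 465 remainder 3 → not divisible by 4
Not divisible by 4 → not a leap year


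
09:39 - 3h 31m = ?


Start: 579 minutes from midnight
Subtract: 211 minutes
Remaining: 579 - 211 = 368
Hours: 6, Minutes: 8

06:08


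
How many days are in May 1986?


Month: May (month 5)
May has 31 days

31 days


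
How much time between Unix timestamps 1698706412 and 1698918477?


Difference = 1698918477 - 1698706412 = 212065 seconds
In hours: 212065 / 3600 ≈ 58.9
In days: 212065 / 86400 ≈ 2.45

212065 seconds (58.9 hours / 2.45 days)


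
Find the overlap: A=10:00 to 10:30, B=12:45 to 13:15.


0 minutes

Meeting A: 600-630 (in minutes from midnight)
Meeting B: 765-795
Overlap start = max(600, 765) = 765
Overlap end = min(630, 795) = 630
Overlap = max(0, 630 - 765) = 0 min


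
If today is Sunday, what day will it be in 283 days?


Wednesday

Start: Sunday (index 6)
(6 + 283) mod 7
= 289 mod 7
= 2
Index 2 → Wednesday


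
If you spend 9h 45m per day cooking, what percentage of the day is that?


40.6%

Time: 585 minutes
Day: 1440 minutes
Percentage = (585/1440) × 100 ≈ 40.6%


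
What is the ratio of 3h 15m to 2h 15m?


Duration 1: 195 minutes
Duration 2: 135 minutes
Ratio = 195:135
GCD = 15
Simplified = 13:9
As a decimal: 13/9 ≈ 1.44

13:9 (1.44)


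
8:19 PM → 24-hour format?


Input: 8:19 PM
PM: 8 + 12 = 20

20:19


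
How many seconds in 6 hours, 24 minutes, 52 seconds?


Hours: 6 × 3600 = 21600
Minutes: 24 × 60 = 1440
Seconds: 52
Total = 21600 + 1440 + 52 = 23092

23092 seconds


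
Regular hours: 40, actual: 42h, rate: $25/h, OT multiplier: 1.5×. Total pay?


$1075.00

Regular: 40h × $25 = $1000.00
Overtime: 42 - 40 = 2h
OT pay: 2h × $25 × 1.5 = $75.00
Total = $1000.00 + $75.00 = $1075.00


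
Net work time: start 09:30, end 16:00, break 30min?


Total time = (16×60+0) - (9×60+30)
= 960 - 570 = 390 min
Minus break: 390 - 30 = 360 min
= 6h 0m

6h 0m (360 minutes)


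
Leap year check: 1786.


No

Rules: divisible by 4 AND (not by 100 OR by 400)
1786 ÷ 4 = 446 remainder 2 → not divisible by 4
Not divisible by 4 → not a leap year


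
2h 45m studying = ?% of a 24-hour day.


Time: 165 minutes
Day: 1440 minutes
Percentage = (165/1440) × 100 ≈ 11.5%

11.5%


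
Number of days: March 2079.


31 days

Month: March (month 3)
March has 31 days


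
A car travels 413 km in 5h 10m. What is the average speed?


Distance: 413 km
Time: 5h 10m = 310 min = 310/60 = 31/6 hours
Speed = 413 ÷ (31/6) = 413 × 6 / 31 = 2478/31 ≈ 79.9 km/h

79.9 km/h


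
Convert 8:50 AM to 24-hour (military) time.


08:50

Input: 8:50 AM
AM hour stays: 8


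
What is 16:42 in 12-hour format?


Hour: 16
16 - 12 = 4 → PM

4:42 PM


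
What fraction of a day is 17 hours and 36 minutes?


0.7333 (73.33%)

Total minutes: 17×60 + 36 = 1056
Day = 24×60 = 1440 minutes
Fraction = 1056/1440 ≈ 0.7333
As a percentage: 1056/1440 × 100 ≈ 73.33%


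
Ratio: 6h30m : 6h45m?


Duration 1: 390 minutes
Duration 2: 405 minutes
Ratio = 390:405
GCD = 15
Simplified = 26:27
As a decimal: 26/27 ≈ 0.96

26:27 (0.96)


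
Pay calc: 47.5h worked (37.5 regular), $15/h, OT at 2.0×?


$862.50

Regular: 37.5h × $15 = $562.50
Overtime: 47.5 - 37.5 = 10.0h
OT pay: 10.0h × $15 × 2.0 = $300.00
Total = $562.50 + $300.00 = $862.50


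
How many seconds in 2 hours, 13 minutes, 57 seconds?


8037 seconds

Hours: 2 × 3600 = 7200
Minutes: 13 × 60 = 780
Seconds: 57
Total = 7200 + 780 + 57 = 8037


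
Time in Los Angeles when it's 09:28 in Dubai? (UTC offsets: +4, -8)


21:28 (previous day)

Time difference = UTC-8 - UTC+4 = -12 hours
New hour = (9 -12) mod 24
= -3 mod 24 = 21
Minutes unchanged → 21:28; -3 < 0 → previous day


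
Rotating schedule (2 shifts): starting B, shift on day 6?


Shifts: A, B
Start: B (index 1)
Day 6: (1 + 6 - 1) mod 2
= 6 mod 2
= 0
Index 0 → shift A

Shift A


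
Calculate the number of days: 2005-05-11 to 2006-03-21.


314 days

From May 11, 2005 to March 21, 2006
Rest of May 2005: 31 - 11 = 20
Full months: June 30, July 31, August 31, September 30, October 31, November 30, December 31, January 31, February 2006 28
Days into March 2006: 21
Total = 20 + 30 + 31 + 31 + 30 + 31 + 30 + 31 + 31 + 28 + 21 = 314 days


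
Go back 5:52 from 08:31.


Start: 511 minutes from midnight
Subtract: 352 minutes
Remaining: 511 - 352 = 159
Hours: 2, Minutes: 39

02:39


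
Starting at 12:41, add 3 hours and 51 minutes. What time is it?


16:32

Start: 761 minutes from midnight
Add: 231 minutes
Total: 992 minutes
Hours: 992 ÷ 60 = 16 remainder 32


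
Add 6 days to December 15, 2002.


Start: December 15, 2002
Add 6 days
December 15 + 6 = December 21, 2002

December 21, 2002


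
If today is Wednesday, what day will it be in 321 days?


Tuesday

Start: Wednesday (index 2)
(2 + 321) mod 7
= 323 mod 7
= 1
Index 1 → Tuesday


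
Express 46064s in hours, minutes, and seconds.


Hours: 46064 ÷ 3600 = 12 remainder 2864
Minutes: 2864 ÷ 60 = 47 remainder 44
Seconds: 44

12h 47m 44s


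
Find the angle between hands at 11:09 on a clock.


79.5°

Hour hand = 11×30 + 9×0.5 = 334.5°
Minute hand = 9×6 = 54°
Difference = |334.5 - 54| = 280.5°
Since > 180°: 360 - 280.5 = 79.5°


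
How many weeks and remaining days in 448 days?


64 weeks 0 days

Weeks: 448 ÷ 7 = 64 remainder 0


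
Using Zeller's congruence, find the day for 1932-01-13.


Zeller's congruence:
q=13, m=13, k=31, j=19
h = (13 + ⌊13×14/5⌋ + 31 + ⌊31/4⌋ + ⌊19/4⌋ - 2×19) mod 7
= (13 + 36 + 31 + 7 + 4 - 38) mod 7
= 53 mod 7 = 4
h=4 → Wednesday

Wednesday


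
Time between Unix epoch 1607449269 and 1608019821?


570552 seconds (158.5 hours / 6.60 days)

Difference = 1608019821 - 1607449269 = 570552 seconds
In hours: 570552 / 3600 ≈ 158.5
In days: 570552 / 86400 ≈ 6.60


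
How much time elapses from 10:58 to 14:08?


End time in minutes: 14×60 + 8 = 848
Start time in minutes: 10×60 + 58 = 658
Difference = 848 - 658 = 190 minutes
= 3 hours 10 minutes

3h 10m


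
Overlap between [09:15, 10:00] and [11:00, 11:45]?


Meeting A: 555-600 (in minutes from midnight)
Meeting B: 660-705
Overlap start = max(555, 660) = 660
Overlap end = min(600, 705) = 600
Overlap = max(0, 600 - 660) = 0 min

0 minutes


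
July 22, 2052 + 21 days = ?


August 12, 2052

Start: July 22, 2052
Add 21 days
July 22 → August 1: 31 - 22 + 1 = 10 days (21 - 10 = 11 left)
August 1 + 11 = August 12, 2052


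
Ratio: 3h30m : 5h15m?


2:3 (0.67)

Duration 1: 210 minutes
Duration 2: 315 minutes
Ratio = 210:315
GCD = 105
Simplified = 2:3
As a decimal: 2/3 ≈ 0.67


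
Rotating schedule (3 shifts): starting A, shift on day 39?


Shift C

Shifts: A, B, C
Start: A (index 0)
Day 39: (0 + 39 - 1) mod 3
= 38 mod 3
= 2
Index 2 → shift C


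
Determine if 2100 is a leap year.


Rules: divisible by 4 AND (not by 100 OR by 400)
2100 ÷ 4 = 525 exactly → divisible by 4
2100 ÷ 100 = 21 exactly → divisible by 100
2100 ÷ 400 = 5 remainder 100 → not divisible by 400
Divisible by 100 but not by 400 → not a leap year

No


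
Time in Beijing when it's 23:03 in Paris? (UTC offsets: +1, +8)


Time difference = UTC+8 - UTC+1 = +7 hours
New hour = (23 + 7) mod 24
= 30 mod 24 = 6
Minutes unchanged → 06:03; 30 ≥ 24 → next day

06:03 (next day)


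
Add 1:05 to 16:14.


Start: 974 minutes from midnight
Add: 65 minutes
Total: 1039 minutes
Hours: 1039 ÷ 60 = 17 remainder 19

17:19


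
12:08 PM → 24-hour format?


12:08

Input: 12:08 PM
12 PM → 12 (noon)


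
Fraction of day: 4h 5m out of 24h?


Total minutes: 4×60 + 5 = 245
Day = 24×60 = 1440 minutes
Fraction = 245/1440 ≈ 0.1701
As a percentage: 245/1440 × 100 ≈ 17.01%

0.1701 (17.01%)


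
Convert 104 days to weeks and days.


Weeks: 104 ÷ 7 = 14 remainder 6

14 weeks 6 days


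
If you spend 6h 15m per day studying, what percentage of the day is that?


Time: 375 minutes
Day: 1440 minutes
Percentage = (375/1440) × 100 ≈ 26.0%

26.0%


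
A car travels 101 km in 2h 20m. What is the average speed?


Distance: 101 km
Time: 2h 20m = 140 min = 140/60 = 7/3 hours
Speed = 101 ÷ (7/3) = 101 × 3 / 7 = 303/7 ≈ 43.3 km/h

43.3 km/h


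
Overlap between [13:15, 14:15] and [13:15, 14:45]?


Meeting A: 795-855 (in minutes from midnight)
Meeting B: 795-885
Overlap start = max(795, 795) = 795
Overlap end = min(855, 885) = 855
Overlap = max(0, 855 - 795) = 60 min

60 minutes


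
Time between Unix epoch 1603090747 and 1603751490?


660743 seconds (183.5 hours / 7.65 days)

Difference = 1603751490 - 1603090747 = 660743 seconds
In hours: 660743 / 3600 ≈ 183.5
In days: 660743 / 86400 ≈ 7.65


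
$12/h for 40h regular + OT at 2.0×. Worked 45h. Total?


Regular: 40h × $12 = $480.00
Overtime: 45 - 40 = 5h
OT pay: 5h × $12 × 2.0 = $120.00
Total = $480.00 + $120.00 = $600.00

$600.00


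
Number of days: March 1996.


31 days

Month: March (month 3)
March has 31 days


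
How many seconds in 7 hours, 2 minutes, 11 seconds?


25331 seconds

Hours: 7 × 3600 = 25200
Minutes: 2 × 60 = 120
Seconds: 11
Total = 25200 + 120 + 11 = 25331


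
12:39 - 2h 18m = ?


Start: 759 minutes from midnight
Subtract: 138 minutes
Remaining: 759 - 138 = 621
Hours: 10, Minutes: 21

10:21


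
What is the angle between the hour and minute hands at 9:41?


44.5°

Hour hand = 9×30 + 41×0.5 = 290.5°
Minute hand = 41×6 = 246°
Difference = |290.5 - 246| = 44.5°


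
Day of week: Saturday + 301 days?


Saturday

Start: Saturday (index 5)
(5 + 301) mod 7
= 306 mod 7
= 5
Index 5 → Saturday


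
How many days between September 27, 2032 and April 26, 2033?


211 days

From September 27, 2032 to April 26, 2033
Rest of September 2032: 30 - 27 = 3
Full months: October 31, November 30, December 31, January 31, February 2033 28, March 31
Days into April 2033: 26
Total = 3 + 31 + 30 + 31 + 31 + 28 + 31 + 26 = 211 days


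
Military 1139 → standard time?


Hour: 11
11 < 12 → AM

11:39 AM


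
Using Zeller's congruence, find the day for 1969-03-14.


Friday

Zeller's congruence:
q=14, m=3, k=69, j=19
h = (14 + ⌊13×4/5⌋ + 69 + ⌊69/4⌋ + ⌊19/4⌋ - 2×19) mod 7
= (14 + 10 + 69 + 17 + 4 - 38) mod 7
= 76 mod 7 = 6
h=6 → Friday


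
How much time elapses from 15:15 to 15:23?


0h 8m

End time in minutes: 15×60 + 23 = 923
Start time in minutes: 15×60 + 15 = 915
Difference = 923 - 915 = 8 minutes
= 0 hours 8 minutes


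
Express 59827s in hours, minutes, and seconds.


16h 37m 7s

Hours: 59827 ÷ 3600 = 16 remainder 2227
Minutes: 2227 ÷ 60 = 37 remainder 7
Seconds: 7


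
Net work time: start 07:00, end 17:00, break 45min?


Total time = (17×60+0) - (7×60+0)
= 1020 - 420 = 600 min
Minus break: 600 - 45 = 555 min
= 9h 15m

9h 15m (555 minutes)


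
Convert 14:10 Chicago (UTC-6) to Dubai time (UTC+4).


00:10 (next day)

Time difference = UTC+4 - UTC-6 = +10 hours
New hour = (14 + 10) mod 24
= 24 mod 24 = 0
Minutes unchanged → 00:10; 24 ≥ 24 → next day


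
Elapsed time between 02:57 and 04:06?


1h 9m

End time in minutes: 4×60 + 6 = 246
Start time in minutes: 2×60 + 57 = 177
Difference = 246 - 177 = 69 minutes
= 1 hours 9 minutes


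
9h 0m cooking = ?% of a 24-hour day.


37.5%

Time: 540 minutes
Day: 1440 minutes
Percentage = (540/1440) × 100 = 37.5%


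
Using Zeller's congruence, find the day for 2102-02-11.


Zeller's congruence:
q=11, m=14, k=1, j=21
h = (11 + ⌊13×15/5⌋ + 1 + ⌊1/4⌋ + ⌊21/4⌋ - 2×21) mod 7
= (11 + 39 + 1 + 0 + 5 - 42) mod 7
= 14 mod 7 = 0
h=0 → Saturday

Saturday


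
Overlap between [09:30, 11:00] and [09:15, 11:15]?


90 minutes

Meeting A: 570-660 (in minutes from midnight)
Meeting B: 555-675
Overlap start = max(570, 555) = 570
Overlap end = min(660, 675) = 660
Overlap = max(0, 660 - 570) = 90 min


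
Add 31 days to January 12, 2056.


February 12, 2056

Start: January 12, 2056
Add 31 days
January 12 → February 1: 31 - 12 + 1 = 20 days (31 - 20 = 11 left)
February 1 + 11 = February 12, 2056


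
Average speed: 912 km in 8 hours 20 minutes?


Distance: 912 km
Time: 8h 20m = 500 min = 500/60 = 25/3 hours
Speed = 912 ÷ (25/3) = 912 × 3 / 25 = 2736/25 ≈ 109.4 km/h

109.4 km/h


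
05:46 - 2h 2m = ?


Start: 346 minutes from midnight
Subtract: 122 minutes
Remaining: 346 - 122 = 224
Hours: 3, Minutes: 44

03:44


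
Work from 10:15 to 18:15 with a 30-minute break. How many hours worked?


Total time = (18×60+15) - (10×60+15)
= 1095 - 615 = 480 min
Minus break: 480 - 30 = 450 min
= 7h 30m

7h 30m (450 minutes)


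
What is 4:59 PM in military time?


16:59

Input: 4:59 PM
PM: 4 + 12 = 16


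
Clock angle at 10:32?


124.0°

Hour hand = 10×30 + 32×0.5 = 316.0°
Minute hand = 32×6 = 192°
Difference = |316.0 - 192| = 124.0°


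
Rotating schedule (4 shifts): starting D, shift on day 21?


Shift D

Shifts: A, B, C, D
Start: D (index 3)
Day 21: (3 + 21 - 1) mod 4
= 23 mod 4
= 3
Index 3 → shift D


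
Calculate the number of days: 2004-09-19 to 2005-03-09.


From September 19, 2004 to March 9, 2005
Rest of September 2004: 30 - 19 = 11
Full months: October 31, November 30, December 31, January 31, February 2005 28
Days into March 2005: 9
Total = 11 + 31 + 30 + 31 + 31 + 28 + 9 = 171 days

171 days


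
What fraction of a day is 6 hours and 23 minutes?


Total minutes: 6×60 + 23 = 383
Day = 24×60 = 1440 minutes
Fraction = 383/1440 ≈ 0.2660
As a percentage: 383/1440 × 100 ≈ 26.60%

0.2660 (26.60%)


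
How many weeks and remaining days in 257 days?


36 weeks 5 days

Weeks: 257 ÷ 7 = 36 remainder 5


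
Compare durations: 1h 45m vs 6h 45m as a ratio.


7:27 (0.26)

Duration 1: 105 minutes
Duration 2: 405 minutes
Ratio = 105:405
GCD = 15
Simplified = 7:27
As a decimal: 7/27 ≈ 0.26


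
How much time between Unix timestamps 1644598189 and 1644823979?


Difference = 1644823979 - 1644598189 = 225790 seconds
In hours: 225790 / 3600 ≈ 62.7
In days: 225790 / 86400 ≈ 2.61

225790 seconds (62.7 hours / 2.61 days)


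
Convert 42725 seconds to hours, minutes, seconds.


Hours: 42725 ÷ 3600 = 11 remainder 3125
Minutes: 3125 ÷ 60 = 52 remainder 5
Seconds: 5

11h 52m 5s


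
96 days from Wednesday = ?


Monday

Start: Wednesday (index 2)
(2 + 96) mod 7
= 98 mod 7
= 0
Index 0 → Monday


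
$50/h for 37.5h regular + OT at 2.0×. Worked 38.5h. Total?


$1975.00

Regular: 37.5h × $50 = $1875.00
Overtime: 38.5 - 37.5 = 1.0h
OT pay: 1.0h × $50 × 2.0 = $100.00
Total = $1875.00 + $100.00 = $1975.00


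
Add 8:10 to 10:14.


Start: 614 minutes from midnight
Add: 490 minutes
Total: 1104 minutes
Hours: 1104 ÷ 60 = 18 remainder 24

18:24


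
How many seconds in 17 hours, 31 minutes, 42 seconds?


Hours: 17 × 3600 = 61200
Minutes: 31 × 60 = 1860
Seconds: 42
Total = 61200 + 1860 + 42 = 63102

63102 seconds


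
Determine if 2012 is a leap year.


Rules: divisible by 4 AND (not by 100 OR by 400)
2012 ÷ 4 = 503 exactly → divisible by 4
2012 ÷ 100 = 20 remainder 12 → not divisible by 100
Divisible by 4 but not by 100 → leap year

Yes


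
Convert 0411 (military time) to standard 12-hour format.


Hour: 4
4 < 12 → AM

4:11 AM


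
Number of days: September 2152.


30 days

Month: September (month 9)
September has 30 days


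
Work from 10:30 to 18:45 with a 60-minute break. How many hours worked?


Total time = (18×60+45) - (10×60+30)
= 1125 - 630 = 495 min
Minus break: 495 - 60 = 435 min
= 7h 15m

7h 15m (435 minutes)


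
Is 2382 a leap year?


No

Rules: divisible by 4 AND (not by 100 OR by 400)
2382 ÷ 4 = 595 remainder 2 → not divisible by 4
Not divisible by 4 → not a leap year


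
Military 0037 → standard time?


Hour: 0
0 → 12 AM (midnight)

12:37 AM


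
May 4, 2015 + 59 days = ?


July 2, 2015

Start: May 4, 2015
Add 59 days
May 4 → June 1: 31 - 4 + 1 = 28 days (59 - 28 = 31 left)
June 1 → July 1: 30 - 1 + 1 = 30 days (31 - 30 = 1 left)
July 1 + 1 = July 2, 2015


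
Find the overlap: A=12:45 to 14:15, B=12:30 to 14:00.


75 minutes

Meeting A: 765-855 (in minutes from midnight)
Meeting B: 750-840
Overlap start = max(765, 750) = 765
Overlap end = min(855, 840) = 840
Overlap = max(0, 840 - 765) = 75 min


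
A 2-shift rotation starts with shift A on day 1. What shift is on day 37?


Shifts: A, B
Start: A (index 0)
Day 37: (0 + 37 - 1) mod 2
= 36 mod 2
= 0
Index 0 → shift A

Shift A


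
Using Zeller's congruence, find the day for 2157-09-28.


Zeller's congruence:
q=28, m=9, k=57, j=21
h = (28 + ⌊13×10/5⌋ + 57 + ⌊57/4⌋ + ⌊21/4⌋ - 2×21) mod 7
= (28 + 26 + 57 + 14 + 5 - 42) mod 7
= 88 mod 7 = 4
h=4 → Wednesday

Wednesday


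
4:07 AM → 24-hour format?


Input: 4:07 AM
AM hour stays: 4

04:07


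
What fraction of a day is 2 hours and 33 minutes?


0.1063 (10.63%)

Total minutes: 2×60 + 33 = 153
Day = 24×60 = 1440 minutes
Fraction = 153/1440 ≈ 0.1063
As a percentage: 153/1440 × 100 ≈ 10.63%


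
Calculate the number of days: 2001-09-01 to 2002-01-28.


149 days

From September 1, 2001 to January 28, 2002
Rest of September 2001: 30 - 1 = 29
Full months: October 31, November 30, December 31
Days into January 2002: 28
Total = 29 + 31 + 30 + 31 + 28 = 149 days


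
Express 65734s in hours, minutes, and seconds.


Hours: 65734 ÷ 3600 = 18 remainder 934
Minutes: 934 ÷ 60 = 15 remainder 34
Seconds: 34

18h 15m 34s
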